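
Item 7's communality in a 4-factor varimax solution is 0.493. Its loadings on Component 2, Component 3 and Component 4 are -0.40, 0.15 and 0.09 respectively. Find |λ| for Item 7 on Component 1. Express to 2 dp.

0.55

Under orthogonal rotation h² = Σλ², so λ_Component 1² = h² − (0.1906) = 0.493 − 0.1906 = 0.3024.
|λ| = √0.3024 = 0.5499.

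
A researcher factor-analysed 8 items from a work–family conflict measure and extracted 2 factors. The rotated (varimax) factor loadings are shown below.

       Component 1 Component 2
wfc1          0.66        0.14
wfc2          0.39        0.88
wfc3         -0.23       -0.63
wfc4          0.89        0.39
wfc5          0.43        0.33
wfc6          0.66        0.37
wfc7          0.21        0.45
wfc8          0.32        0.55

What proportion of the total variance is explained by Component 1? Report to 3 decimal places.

0.275

SS loadings for Component 1 = 0.66² + 0.39² + (-0.23)² + 0.89² + 0.43² + 0.66² + 0.21² + 0.32² = 2.1997
Proportion of variance = 2.1997 / 8 = 0.2750.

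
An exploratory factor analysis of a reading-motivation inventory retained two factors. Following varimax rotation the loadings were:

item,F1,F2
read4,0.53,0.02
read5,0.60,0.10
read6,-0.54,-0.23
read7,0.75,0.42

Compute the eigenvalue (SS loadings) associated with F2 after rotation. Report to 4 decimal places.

0.2397

SS loadings for F2 = 0.02² + 0.10² + (-0.23)² + 0.42² = 0.0004 + 0.0100 + 0.0529 + 0.1764 = 0.2397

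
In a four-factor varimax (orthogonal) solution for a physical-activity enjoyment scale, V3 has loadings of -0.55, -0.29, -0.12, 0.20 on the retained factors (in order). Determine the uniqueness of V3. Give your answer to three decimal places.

h² = (-0.55)² + (-0.29)² + (-0.12)² + 0.20² = 0.3025 + 0.0841 + 0.0144 + 0.0400 = 0.4410
Uniqueness u² = 1 − h² = 1 − 0.4410 = 0.5590

0.559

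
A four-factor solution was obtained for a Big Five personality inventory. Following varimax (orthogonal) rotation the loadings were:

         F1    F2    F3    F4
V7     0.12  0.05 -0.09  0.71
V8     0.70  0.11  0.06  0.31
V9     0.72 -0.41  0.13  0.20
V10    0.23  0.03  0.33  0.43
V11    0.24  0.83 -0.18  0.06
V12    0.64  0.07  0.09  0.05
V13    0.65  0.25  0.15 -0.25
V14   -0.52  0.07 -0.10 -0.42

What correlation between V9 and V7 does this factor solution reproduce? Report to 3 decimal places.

0.196

r̂ = Σ λ_i·λ_j across factors = (0.72)(0.12) + (-0.41)(0.05) + (0.13)(-0.09) + (0.20)(0.71)
  = +0.0864 -0.0205 -0.0117 +0.1420 = 0.1962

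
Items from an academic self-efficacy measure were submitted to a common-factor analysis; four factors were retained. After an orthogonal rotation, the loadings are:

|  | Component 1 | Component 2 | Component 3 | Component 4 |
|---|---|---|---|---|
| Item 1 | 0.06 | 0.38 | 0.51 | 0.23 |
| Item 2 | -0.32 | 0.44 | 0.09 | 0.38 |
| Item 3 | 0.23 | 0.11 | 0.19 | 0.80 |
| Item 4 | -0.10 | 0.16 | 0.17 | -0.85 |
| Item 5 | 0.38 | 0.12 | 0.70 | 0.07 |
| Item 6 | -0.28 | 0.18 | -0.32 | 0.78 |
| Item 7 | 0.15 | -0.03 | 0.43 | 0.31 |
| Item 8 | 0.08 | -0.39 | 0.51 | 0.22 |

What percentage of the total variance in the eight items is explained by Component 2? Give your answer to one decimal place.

7.2%

SS loadings for Component 2 = 0.38² + 0.44² + 0.11² + 0.16² + 0.12² + 0.18² + (-0.03)² + (-0.39)² = 0.5755
With 8 standardized items, total variance = 8. Proportion = 0.5755/8 = 0.0719 → 7.19%.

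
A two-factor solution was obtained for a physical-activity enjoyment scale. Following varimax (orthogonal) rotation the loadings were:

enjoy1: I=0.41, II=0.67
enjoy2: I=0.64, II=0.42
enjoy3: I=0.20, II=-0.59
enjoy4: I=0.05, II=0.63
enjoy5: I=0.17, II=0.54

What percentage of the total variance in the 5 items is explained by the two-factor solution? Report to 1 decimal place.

46.2%

SS loadings by factor: 0.6491, 1.6619; total = 2.3110.
Total variance with 5 standardized items is 5, so the solution explains 2.3110/5 = 0.4622 = 46.22%.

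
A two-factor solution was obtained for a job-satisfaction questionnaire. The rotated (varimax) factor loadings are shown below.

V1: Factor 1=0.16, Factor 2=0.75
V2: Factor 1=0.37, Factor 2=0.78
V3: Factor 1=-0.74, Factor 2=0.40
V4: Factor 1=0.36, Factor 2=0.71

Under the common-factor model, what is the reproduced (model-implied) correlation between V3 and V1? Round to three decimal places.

r̂ = Σ λ_i·λ_j across factors = (-0.74)(0.16) + (0.40)(0.75)
  = -0.1184 +0.3000 = 0.1816

0.182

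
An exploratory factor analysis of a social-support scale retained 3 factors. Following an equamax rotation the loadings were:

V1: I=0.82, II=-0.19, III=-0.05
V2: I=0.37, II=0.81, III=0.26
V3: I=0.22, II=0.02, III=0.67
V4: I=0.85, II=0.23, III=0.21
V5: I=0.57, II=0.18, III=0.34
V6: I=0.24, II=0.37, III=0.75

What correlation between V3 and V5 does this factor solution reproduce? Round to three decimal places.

r̂ = Σ λ_i·λ_j across factors = (0.22)(0.57) + (0.02)(0.18) + (0.67)(0.34)
  = +0.1254 +0.0036 +0.2278 = 0.3568

0.357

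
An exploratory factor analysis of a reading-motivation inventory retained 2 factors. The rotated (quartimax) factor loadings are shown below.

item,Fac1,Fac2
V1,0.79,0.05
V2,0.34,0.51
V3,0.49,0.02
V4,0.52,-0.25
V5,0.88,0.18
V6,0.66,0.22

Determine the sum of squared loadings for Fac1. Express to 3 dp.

2.460

SS loadings for Fac1 = 0.79² + 0.34² + 0.49² + 0.52² + 0.88² + 0.66² = 0.6241 + 0.1156 + 0.2401 + 0.2704 + 0.7744 + 0.4356 = 2.4602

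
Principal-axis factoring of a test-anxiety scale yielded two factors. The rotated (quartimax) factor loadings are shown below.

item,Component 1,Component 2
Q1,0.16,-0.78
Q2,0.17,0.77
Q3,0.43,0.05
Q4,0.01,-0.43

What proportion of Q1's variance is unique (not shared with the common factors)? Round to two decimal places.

h² = 0.16² + (-0.78)² = 0.0256 + 0.6084 = 0.6340
Uniqueness u² = 1 − h² = 1 − 0.6340 = 0.3660

0.37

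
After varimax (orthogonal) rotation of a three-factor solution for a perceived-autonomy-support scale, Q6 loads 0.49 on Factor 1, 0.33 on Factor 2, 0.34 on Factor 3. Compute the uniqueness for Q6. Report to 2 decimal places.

h² = 0.49² + 0.33² + 0.34² = 0.2401 + 0.1089 + 0.1156 = 0.4646
Uniqueness u² = 1 − h² = 1 − 0.4646 = 0.5354

0.54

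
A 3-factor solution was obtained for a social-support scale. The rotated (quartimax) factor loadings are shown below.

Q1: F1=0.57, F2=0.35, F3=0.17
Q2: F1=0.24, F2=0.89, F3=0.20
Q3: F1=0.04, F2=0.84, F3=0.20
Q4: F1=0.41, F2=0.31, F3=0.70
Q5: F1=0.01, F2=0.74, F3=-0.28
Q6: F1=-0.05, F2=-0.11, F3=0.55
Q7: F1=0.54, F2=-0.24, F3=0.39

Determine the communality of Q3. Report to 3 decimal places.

h² = 0.04² + 0.84² + 0.20² = 0.0016 + 0.7056 + 0.0400 = 0.7472

0.747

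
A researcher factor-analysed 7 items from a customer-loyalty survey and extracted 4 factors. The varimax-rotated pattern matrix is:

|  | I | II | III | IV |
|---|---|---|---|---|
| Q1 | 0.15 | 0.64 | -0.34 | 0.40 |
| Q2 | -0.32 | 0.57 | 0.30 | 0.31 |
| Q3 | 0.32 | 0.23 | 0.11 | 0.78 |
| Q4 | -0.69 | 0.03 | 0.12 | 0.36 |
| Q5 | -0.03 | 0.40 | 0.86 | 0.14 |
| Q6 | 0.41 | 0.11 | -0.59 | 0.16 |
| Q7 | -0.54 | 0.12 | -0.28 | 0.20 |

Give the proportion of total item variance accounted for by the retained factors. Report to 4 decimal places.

0.6595

Communalities: 0.7077, 0.6134, 0.7758, 0.6210, 0.9201, 0.5539, 0.4244; Σh² = 4.6163.
Total variance with 7 standardized items is 7, so the solution explains 4.6163/7 = 0.6595.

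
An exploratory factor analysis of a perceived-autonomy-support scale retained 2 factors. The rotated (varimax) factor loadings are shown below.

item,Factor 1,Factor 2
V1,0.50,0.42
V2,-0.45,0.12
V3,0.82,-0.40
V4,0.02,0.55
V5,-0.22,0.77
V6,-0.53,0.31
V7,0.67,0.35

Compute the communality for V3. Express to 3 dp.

h² = 0.82² + (-0.40)² = 0.6724 + 0.1600 = 0.8324

0.832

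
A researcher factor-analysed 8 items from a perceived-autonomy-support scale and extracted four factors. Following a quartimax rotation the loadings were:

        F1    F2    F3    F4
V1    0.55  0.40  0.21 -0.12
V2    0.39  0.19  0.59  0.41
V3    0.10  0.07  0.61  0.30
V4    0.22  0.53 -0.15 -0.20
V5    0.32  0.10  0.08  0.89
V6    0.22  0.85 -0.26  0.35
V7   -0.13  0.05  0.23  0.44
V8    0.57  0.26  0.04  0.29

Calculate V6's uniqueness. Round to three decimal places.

0.039

h² = 0.22² + 0.85² + (-0.26)² + 0.35² = 0.0484 + 0.7225 + 0.0676 + 0.1225 = 0.9610
Uniqueness u² = 1 − h² = 1 − 0.9610 = 0.0390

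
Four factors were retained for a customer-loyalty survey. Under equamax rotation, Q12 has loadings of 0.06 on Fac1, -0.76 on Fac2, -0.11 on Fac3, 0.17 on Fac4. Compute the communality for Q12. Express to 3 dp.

h² = 0.06² + (-0.76)² + (-0.11)² + 0.17² = 0.0036 + 0.5776 + 0.0121 + 0.0289 = 0.6222

0.622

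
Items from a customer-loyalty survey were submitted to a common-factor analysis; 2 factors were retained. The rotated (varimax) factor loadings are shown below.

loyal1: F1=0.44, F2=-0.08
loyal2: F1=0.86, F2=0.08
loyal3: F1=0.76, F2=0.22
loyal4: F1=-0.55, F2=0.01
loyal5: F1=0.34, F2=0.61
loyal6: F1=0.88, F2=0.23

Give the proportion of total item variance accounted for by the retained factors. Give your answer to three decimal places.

0.532

SS loadings by factor: 2.7033, 0.4863; total = 3.1896.
Total variance with 6 standardized items is 6, so the solution explains 3.1896/6 = 0.5316.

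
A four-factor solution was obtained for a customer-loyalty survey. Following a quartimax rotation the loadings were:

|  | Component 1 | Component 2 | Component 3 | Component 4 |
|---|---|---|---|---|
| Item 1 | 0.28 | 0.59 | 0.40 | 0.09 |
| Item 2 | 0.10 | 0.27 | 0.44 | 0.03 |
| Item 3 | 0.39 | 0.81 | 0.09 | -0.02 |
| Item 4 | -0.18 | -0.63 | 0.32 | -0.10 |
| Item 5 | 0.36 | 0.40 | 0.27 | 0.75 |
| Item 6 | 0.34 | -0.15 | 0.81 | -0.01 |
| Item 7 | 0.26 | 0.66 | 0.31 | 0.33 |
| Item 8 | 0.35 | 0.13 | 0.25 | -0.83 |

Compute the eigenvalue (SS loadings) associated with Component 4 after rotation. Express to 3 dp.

SS loadings for Component 4 = 0.09² + 0.03² + (-0.02)² + (-0.10)² + 0.75² + (-0.01)² + 0.33² + (-0.83)² = 0.0081 + 0.0009 + 0.0004 + 0.0100 + 0.5625 + 0.0001 + 0.1089 + 0.6889 = 1.3798

1.380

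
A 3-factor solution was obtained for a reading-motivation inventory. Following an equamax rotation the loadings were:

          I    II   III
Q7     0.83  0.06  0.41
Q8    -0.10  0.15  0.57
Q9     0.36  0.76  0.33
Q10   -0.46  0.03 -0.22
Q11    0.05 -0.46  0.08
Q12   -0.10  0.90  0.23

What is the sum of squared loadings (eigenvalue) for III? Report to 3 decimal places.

SS loadings for III = 0.41² + 0.57² + 0.33² + (-0.22)² + 0.08² + 0.23² = 0.1681 + 0.3249 + 0.1089 + 0.0484 + 0.0064 + 0.0529 = 0.7096

0.710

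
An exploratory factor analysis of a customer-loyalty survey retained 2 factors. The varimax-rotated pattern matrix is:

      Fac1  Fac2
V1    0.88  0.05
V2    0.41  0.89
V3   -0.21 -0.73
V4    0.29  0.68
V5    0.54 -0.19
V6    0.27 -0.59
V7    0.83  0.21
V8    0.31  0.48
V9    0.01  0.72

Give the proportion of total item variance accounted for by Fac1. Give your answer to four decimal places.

0.2467

SS loadings for Fac1 = 0.88² + 0.41² + (-0.21)² + 0.29² + 0.54² + 0.27² + 0.83² + 0.31² + 0.01² = 2.2203
Proportion of variance = 2.2203 / 9 = 0.2467.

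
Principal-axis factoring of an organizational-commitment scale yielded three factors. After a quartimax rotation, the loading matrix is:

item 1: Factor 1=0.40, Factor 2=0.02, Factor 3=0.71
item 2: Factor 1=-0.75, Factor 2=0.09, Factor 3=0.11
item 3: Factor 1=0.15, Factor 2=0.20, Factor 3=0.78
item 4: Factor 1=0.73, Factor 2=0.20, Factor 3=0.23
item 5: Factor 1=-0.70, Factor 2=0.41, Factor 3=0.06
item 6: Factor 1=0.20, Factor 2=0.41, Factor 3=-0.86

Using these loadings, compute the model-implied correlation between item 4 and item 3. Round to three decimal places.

r̂ = Σ λ_i·λ_j across factors = (0.73)(0.15) + (0.20)(0.20) + (0.23)(0.78)
  = +0.1095 +0.0400 +0.1794 = 0.3289

0.329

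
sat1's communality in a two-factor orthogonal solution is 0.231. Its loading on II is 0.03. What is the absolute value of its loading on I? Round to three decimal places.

0.480

Under orthogonal rotation h² = Σλ², so λ_I² = h² − (0.0009) = 0.231 − 0.0009 = 0.2301.
|λ| = √0.2301 = 0.4797.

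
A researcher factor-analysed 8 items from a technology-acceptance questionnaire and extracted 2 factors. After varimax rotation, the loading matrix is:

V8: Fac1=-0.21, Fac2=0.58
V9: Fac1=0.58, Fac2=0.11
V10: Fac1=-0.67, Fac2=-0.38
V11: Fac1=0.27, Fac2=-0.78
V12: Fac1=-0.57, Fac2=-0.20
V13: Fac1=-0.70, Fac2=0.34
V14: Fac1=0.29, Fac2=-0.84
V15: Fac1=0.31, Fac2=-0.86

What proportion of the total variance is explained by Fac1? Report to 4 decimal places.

SS loadings for Fac1 = (-0.21)² + 0.58² + (-0.67)² + 0.27² + (-0.57)² + (-0.70)² + 0.29² + 0.31² = 1.8974
Proportion of variance = 1.8974 / 8 = 0.2372.

0.2372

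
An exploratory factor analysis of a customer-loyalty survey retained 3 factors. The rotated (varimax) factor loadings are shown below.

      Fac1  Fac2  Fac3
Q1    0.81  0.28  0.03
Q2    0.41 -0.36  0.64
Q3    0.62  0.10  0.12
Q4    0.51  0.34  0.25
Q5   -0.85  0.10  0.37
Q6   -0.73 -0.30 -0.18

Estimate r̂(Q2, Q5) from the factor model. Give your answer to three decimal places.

r̂ = Σ λ_i·λ_j across factors = (0.41)(-0.85) + (-0.36)(0.10) + (0.64)(0.37)
  = -0.3485 -0.0360 +0.2368 = -0.1477

-0.148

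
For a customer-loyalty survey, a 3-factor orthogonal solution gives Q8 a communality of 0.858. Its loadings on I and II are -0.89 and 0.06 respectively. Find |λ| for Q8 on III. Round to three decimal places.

0.250

Under orthogonal rotation h² = Σλ², so λ_III² = h² − (0.7957) = 0.858 − 0.7957 = 0.0623.
|λ| = √0.0623 = 0.2496.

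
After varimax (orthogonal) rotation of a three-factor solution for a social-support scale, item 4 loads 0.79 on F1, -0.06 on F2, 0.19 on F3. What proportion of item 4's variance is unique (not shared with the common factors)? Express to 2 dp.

h² = 0.79² + (-0.06)² + 0.19² = 0.6241 + 0.0036 + 0.0361 = 0.6638
Uniqueness u² = 1 − h² = 1 − 0.6638 = 0.3362

0.34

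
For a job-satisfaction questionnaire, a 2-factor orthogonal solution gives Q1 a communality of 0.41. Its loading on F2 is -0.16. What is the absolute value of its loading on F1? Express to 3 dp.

Under orthogonal rotation h² = Σλ², so λ_F1² = h² − (0.0256) = 0.41 − 0.0256 = 0.3844.
|λ| = √0.3844 = 0.6200.

0.620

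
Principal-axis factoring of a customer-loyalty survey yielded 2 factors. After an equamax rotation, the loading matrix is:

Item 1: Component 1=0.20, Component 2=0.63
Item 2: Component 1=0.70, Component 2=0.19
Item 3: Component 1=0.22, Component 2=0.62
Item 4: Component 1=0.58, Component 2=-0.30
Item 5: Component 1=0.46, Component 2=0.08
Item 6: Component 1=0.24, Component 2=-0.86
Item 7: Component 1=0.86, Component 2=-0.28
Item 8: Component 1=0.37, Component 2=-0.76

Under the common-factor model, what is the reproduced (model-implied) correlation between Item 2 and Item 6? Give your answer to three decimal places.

r̂ = Σ λ_i·λ_j across factors = (0.70)(0.24) + (0.19)(-0.86)
  = +0.1680 -0.1634 = 0.0046

0.005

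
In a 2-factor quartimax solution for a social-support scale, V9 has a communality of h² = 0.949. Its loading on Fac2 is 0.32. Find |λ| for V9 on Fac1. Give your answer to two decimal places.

0.92

Under orthogonal rotation h² = Σλ², so λ_Fac1² = h² − (0.1024) = 0.949 − 0.1024 = 0.8466.
|λ| = √0.8466 = 0.9201.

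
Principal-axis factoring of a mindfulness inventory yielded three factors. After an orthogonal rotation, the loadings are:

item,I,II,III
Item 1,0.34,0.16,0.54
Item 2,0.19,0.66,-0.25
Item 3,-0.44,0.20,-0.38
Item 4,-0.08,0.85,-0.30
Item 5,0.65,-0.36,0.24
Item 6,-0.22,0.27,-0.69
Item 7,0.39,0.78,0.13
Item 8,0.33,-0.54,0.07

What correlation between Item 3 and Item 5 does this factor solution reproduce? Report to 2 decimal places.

r̂ = Σ λ_i·λ_j across factors = (-0.44)(0.65) + (0.20)(-0.36) + (-0.38)(0.24)
  = -0.2860 -0.0720 -0.0912 = -0.4492

-0.45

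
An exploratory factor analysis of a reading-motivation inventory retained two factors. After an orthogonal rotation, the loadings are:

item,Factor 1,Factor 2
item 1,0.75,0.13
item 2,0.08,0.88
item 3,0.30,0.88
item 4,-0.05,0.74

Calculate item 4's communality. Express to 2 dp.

0.55

h² = (-0.05)² + 0.74² = 0.0025 + 0.5476 = 0.5501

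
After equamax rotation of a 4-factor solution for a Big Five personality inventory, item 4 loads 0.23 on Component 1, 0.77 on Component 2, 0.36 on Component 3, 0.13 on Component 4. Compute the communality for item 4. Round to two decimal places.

0.79

h² = 0.23² + 0.77² + 0.36² + 0.13² = 0.0529 + 0.5929 + 0.1296 + 0.0169 = 0.7923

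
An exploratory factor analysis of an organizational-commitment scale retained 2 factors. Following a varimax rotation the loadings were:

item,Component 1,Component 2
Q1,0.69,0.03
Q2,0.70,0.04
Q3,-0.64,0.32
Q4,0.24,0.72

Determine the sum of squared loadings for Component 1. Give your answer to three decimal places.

SS loadings for Component 1 = 0.69² + 0.70² + (-0.64)² + 0.24² = 0.4761 + 0.4900 + 0.4096 + 0.0576 = 1.4333

1.433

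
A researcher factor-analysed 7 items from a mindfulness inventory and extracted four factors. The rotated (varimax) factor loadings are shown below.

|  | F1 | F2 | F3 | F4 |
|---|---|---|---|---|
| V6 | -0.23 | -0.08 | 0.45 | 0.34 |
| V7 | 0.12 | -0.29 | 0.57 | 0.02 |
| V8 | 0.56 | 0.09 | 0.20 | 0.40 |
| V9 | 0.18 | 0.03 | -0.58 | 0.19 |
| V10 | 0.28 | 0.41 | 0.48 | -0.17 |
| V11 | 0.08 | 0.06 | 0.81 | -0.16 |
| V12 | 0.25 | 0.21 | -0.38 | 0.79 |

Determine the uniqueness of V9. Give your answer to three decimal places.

0.594

h² = 0.18² + 0.03² + (-0.58)² + 0.19² = 0.0324 + 0.0009 + 0.3364 + 0.0361 = 0.4058
Uniqueness u² = 1 − h² = 1 − 0.4058 = 0.5942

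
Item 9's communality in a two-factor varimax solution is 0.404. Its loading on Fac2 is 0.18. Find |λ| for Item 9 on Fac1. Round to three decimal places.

Under orthogonal rotation h² = Σλ², so λ_Fac1² = h² − (0.0324) = 0.404 − 0.0324 = 0.3716.
|λ| = √0.3716 = 0.6096.

0.610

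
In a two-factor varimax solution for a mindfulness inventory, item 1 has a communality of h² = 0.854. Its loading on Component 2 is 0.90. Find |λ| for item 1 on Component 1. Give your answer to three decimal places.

Under orthogonal rotation h² = Σλ², so λ_Component 1² = h² − (0.8100) = 0.854 − 0.8100 = 0.0440.
|λ| = √0.0440 = 0.2098.

0.210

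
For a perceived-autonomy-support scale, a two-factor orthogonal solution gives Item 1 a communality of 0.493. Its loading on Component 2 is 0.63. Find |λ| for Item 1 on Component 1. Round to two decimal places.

Under orthogonal rotation h² = Σλ², so λ_Component 1² = h² − (0.3969) = 0.493 − 0.3969 = 0.0961.
|λ| = √0.0961 = 0.3100.

0.31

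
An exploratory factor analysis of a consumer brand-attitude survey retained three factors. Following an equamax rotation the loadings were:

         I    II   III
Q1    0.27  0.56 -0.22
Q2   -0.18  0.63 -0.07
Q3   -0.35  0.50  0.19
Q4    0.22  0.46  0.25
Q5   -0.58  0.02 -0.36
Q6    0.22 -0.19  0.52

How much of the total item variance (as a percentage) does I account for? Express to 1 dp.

SS loadings for I = 0.27² + (-0.18)² + (-0.35)² + 0.22² + (-0.58)² + 0.22² = 0.6610
With 6 standardized items, total variance = 6. Proportion = 0.6610/6 = 0.1102 → 11.02%.

11.0%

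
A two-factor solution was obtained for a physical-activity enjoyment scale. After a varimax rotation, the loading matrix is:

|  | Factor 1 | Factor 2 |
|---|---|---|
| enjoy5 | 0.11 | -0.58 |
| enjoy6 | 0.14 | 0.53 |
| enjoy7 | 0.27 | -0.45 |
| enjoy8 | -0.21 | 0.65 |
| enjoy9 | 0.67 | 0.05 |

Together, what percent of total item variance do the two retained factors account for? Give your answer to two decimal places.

SS loadings by factor: 0.5976, 1.2448; total = 1.8424.
Total variance with 5 standardized items is 5, so the solution explains 1.8424/5 = 0.3685 = 36.85%.

36.85%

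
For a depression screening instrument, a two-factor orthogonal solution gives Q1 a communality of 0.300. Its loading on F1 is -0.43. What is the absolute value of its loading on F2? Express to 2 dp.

0.34

Under orthogonal rotation h² = Σλ², so λ_F2² = h² − (0.1849) = 0.300 − 0.1849 = 0.1151.
|λ| = √0.1151 = 0.3393.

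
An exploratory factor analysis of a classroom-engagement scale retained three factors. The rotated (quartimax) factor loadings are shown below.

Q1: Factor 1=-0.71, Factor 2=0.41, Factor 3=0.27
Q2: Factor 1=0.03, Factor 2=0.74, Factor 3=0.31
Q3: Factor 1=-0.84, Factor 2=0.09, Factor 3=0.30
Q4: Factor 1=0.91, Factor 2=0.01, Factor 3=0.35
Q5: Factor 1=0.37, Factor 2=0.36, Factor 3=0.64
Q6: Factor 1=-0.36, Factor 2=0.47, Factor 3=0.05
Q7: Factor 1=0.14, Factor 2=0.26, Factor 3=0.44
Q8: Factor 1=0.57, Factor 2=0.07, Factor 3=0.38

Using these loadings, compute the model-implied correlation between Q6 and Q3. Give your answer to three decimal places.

0.360

r̂ = Σ λ_i·λ_j across factors = (-0.36)(-0.84) + (0.47)(0.09) + (0.05)(0.30)
  = +0.3024 +0.0423 +0.0150 = 0.3597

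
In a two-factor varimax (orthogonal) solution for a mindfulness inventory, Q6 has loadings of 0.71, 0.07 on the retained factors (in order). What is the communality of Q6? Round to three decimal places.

0.509

h² = 0.71² + 0.07² = 0.5041 + 0.0049 = 0.5090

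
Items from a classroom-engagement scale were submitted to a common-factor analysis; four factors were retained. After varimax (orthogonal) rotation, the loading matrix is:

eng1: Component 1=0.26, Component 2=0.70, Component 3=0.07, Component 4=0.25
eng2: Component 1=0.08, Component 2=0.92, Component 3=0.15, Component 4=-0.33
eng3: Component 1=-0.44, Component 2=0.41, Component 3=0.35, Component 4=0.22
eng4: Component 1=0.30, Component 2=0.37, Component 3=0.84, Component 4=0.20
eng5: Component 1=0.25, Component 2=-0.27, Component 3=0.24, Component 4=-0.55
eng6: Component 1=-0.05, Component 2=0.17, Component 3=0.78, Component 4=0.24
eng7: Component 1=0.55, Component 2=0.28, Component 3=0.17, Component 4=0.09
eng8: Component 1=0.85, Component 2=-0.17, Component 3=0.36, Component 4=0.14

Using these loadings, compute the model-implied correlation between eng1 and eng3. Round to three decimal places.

r̂ = Σ λ_i·λ_j across factors = (0.26)(-0.44) + (0.70)(0.41) + (0.07)(0.35) + (0.25)(0.22)
  = -0.1144 +0.2870 +0.0245 +0.0550 = 0.2521

0.252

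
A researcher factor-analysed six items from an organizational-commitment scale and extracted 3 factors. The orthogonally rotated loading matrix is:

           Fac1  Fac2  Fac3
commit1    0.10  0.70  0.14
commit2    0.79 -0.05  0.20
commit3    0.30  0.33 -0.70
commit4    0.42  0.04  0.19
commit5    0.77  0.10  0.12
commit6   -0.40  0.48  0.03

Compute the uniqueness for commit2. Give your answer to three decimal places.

h² = 0.79² + (-0.05)² + 0.20² = 0.6241 + 0.0025 + 0.0400 = 0.6666
Uniqueness u² = 1 − h² = 1 − 0.6666 = 0.3334

0.333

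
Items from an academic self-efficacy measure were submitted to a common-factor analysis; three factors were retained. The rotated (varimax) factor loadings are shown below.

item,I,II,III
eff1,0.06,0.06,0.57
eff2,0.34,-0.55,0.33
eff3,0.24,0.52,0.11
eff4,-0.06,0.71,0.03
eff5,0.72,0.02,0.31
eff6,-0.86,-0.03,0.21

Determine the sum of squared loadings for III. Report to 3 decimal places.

0.587

SS loadings for III = 0.57² + 0.33² + 0.11² + 0.03² + 0.31² + 0.21² = 0.3249 + 0.1089 + 0.0121 + 0.0009 + 0.0961 + 0.0441 = 0.5870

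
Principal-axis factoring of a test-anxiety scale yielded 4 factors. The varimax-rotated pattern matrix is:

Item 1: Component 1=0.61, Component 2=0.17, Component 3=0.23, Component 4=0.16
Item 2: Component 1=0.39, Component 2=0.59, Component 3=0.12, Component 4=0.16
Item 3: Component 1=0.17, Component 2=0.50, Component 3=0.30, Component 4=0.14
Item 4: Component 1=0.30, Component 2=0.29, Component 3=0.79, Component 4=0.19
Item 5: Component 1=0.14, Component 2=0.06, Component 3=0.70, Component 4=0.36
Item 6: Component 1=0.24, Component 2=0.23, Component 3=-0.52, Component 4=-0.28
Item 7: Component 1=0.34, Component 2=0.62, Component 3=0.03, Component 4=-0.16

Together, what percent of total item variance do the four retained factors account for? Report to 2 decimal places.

55.30%

Communalities: 0.4795, 0.5402, 0.3885, 0.8343, 0.6428, 0.4593, 0.5265; Σh² = 3.8711.
Total variance with 7 standardized items is 7, so the solution explains 3.8711/7 = 0.5530 = 55.30%.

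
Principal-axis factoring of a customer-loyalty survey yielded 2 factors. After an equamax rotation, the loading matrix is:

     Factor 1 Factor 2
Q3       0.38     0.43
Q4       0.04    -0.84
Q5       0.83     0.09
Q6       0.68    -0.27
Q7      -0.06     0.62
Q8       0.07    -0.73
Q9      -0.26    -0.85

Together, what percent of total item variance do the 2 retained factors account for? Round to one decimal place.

SS loadings by factor: 1.3734, 2.6113; total = 3.9847.
Total variance with 7 standardized items is 7, so the solution explains 3.9847/7 = 0.5692 = 56.92%.

56.9%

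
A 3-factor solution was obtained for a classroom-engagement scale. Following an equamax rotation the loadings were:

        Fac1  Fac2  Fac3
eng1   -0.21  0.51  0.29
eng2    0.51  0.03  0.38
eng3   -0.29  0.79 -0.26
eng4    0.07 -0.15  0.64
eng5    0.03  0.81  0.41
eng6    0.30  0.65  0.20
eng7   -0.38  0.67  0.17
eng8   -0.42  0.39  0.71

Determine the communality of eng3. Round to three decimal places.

h² = (-0.29)² + 0.79² + (-0.26)² = 0.0841 + 0.6241 + 0.0676 = 0.7758

0.776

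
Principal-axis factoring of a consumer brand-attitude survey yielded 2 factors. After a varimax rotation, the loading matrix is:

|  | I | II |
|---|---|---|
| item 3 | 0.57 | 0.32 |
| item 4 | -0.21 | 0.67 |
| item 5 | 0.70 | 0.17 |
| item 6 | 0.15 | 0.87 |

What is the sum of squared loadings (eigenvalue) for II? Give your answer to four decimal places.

1.3371

SS loadings for II = 0.32² + 0.67² + 0.17² + 0.87² = 0.1024 + 0.4489 + 0.0289 + 0.7569 = 1.3371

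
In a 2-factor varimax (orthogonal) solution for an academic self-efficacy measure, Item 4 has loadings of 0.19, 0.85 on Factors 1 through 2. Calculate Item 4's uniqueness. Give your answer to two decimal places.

0.24

h² = 0.19² + 0.85² = 0.0361 + 0.7225 = 0.7586
Uniqueness u² = 1 − h² = 1 − 0.7586 = 0.2414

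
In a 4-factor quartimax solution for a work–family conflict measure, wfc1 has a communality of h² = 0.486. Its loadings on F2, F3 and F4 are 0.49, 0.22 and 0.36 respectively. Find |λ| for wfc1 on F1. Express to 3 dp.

Under orthogonal rotation h² = Σλ², so λ_F1² = h² − (0.4181) = 0.486 − 0.4181 = 0.0679.
|λ| = √0.0679 = 0.2606.

0.261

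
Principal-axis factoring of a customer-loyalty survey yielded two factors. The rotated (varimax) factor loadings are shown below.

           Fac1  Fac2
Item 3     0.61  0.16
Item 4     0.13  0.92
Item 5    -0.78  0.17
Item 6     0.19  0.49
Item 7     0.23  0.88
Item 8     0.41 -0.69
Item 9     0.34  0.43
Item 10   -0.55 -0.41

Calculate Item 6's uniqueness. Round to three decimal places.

h² = 0.19² + 0.49² = 0.0361 + 0.2401 = 0.2762
Uniqueness u² = 1 − h² = 1 − 0.2762 = 0.7238

0.724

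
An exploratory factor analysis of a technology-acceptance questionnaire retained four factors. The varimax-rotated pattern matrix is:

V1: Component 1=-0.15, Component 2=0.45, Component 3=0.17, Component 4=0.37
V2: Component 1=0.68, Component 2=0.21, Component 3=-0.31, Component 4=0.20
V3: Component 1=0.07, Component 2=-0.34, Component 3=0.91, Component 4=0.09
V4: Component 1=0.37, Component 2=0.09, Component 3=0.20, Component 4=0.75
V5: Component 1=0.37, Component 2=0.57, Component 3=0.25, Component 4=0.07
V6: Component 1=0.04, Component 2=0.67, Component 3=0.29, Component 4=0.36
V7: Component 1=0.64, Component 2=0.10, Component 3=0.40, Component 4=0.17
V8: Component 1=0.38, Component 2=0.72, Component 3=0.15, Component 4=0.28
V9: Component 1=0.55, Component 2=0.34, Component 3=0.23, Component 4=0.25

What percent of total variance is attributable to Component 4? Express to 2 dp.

SS loadings for Component 4 = 0.37² + 0.20² + 0.09² + 0.75² + 0.07² + 0.36² + 0.17² + 0.28² + 0.25² = 1.0518
With 9 standardized items, total variance = 9. Proportion = 1.0518/9 = 0.1169 → 11.69%.

11.69%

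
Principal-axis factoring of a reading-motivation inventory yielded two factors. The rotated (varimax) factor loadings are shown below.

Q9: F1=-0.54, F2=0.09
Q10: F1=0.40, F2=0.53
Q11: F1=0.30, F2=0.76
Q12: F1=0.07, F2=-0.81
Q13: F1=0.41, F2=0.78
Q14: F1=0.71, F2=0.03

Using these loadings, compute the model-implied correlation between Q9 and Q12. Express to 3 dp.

-0.111

r̂ = Σ λ_i·λ_j across factors = (-0.54)(0.07) + (0.09)(-0.81)
  = -0.0378 -0.0729 = -0.1107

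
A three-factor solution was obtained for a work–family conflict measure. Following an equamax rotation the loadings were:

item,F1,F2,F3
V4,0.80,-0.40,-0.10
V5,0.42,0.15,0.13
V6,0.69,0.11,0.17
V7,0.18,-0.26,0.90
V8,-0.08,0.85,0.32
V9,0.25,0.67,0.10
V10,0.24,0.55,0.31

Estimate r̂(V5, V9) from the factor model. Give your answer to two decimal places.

r̂ = Σ λ_i·λ_j across factors = (0.42)(0.25) + (0.15)(0.67) + (0.13)(0.10)
  = +0.1050 +0.1005 +0.0130 = 0.2185

0.22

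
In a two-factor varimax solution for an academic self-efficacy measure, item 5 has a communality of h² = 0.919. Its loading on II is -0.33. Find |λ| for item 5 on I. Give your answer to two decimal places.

Under orthogonal rotation h² = Σλ², so λ_I² = h² − (0.1089) = 0.919 − 0.1089 = 0.8101.
|λ| = √0.8101 = 0.9001.

0.90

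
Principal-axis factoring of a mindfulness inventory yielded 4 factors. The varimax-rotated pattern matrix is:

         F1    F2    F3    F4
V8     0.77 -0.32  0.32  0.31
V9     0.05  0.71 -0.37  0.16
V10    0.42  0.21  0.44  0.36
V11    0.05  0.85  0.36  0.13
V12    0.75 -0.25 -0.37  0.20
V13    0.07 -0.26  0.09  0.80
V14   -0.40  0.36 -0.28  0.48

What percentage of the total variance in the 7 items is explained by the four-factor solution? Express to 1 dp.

Communalities: 0.8938, 0.6691, 0.5437, 0.8715, 0.8019, 0.7206, 0.5984; Σh² = 5.0990.
Total variance with 7 standardized items is 7, so the solution explains 5.0990/7 = 0.7284 = 72.84%.

72.8%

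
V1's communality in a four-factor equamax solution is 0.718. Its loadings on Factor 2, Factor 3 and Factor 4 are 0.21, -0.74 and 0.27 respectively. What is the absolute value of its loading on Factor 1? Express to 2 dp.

Under orthogonal rotation h² = Σλ², so λ_Factor 1² = h² − (0.6646) = 0.718 − 0.6646 = 0.0534.
|λ| = √0.0534 = 0.2311.

0.23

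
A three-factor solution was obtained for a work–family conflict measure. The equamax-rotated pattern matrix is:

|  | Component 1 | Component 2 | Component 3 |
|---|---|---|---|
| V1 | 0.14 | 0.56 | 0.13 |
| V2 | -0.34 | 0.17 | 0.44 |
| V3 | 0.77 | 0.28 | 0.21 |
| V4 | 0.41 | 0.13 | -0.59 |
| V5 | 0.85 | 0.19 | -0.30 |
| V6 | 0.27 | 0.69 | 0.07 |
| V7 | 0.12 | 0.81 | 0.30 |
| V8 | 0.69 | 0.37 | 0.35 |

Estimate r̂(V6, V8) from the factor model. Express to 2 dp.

r̂ = Σ λ_i·λ_j across factors = (0.27)(0.69) + (0.69)(0.37) + (0.07)(0.35)
  = +0.1863 +0.2553 +0.0245 = 0.4661

0.47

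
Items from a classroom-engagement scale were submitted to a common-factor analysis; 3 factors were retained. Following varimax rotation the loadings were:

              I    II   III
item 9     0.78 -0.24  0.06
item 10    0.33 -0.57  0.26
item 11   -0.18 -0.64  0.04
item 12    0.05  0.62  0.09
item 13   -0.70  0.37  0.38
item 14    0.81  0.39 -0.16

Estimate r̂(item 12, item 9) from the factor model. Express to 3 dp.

r̂ = Σ λ_i·λ_j across factors = (0.05)(0.78) + (0.62)(-0.24) + (0.09)(0.06)
  = +0.0390 -0.1488 +0.0054 = -0.1044

-0.104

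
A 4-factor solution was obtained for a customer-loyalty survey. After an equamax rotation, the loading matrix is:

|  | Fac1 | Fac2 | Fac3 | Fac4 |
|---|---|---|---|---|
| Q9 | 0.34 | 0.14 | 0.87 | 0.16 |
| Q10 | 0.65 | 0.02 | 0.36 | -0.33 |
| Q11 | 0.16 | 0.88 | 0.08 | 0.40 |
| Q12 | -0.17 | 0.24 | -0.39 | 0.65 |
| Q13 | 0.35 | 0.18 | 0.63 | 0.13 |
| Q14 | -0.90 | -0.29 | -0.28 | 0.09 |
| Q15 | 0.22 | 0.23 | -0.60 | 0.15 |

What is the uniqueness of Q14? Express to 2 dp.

h² = (-0.90)² + (-0.29)² + (-0.28)² + 0.09² = 0.8100 + 0.0841 + 0.0784 + 0.0081 = 0.9806
Uniqueness u² = 1 − h² = 1 − 0.9806 = 0.0194

0.02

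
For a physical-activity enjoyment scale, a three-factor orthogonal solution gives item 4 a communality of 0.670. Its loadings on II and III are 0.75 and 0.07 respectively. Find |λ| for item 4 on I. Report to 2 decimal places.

Under orthogonal rotation h² = Σλ², so λ_I² = h² − (0.5674) = 0.670 − 0.5674 = 0.1026.
|λ| = √0.1026 = 0.3203.

0.32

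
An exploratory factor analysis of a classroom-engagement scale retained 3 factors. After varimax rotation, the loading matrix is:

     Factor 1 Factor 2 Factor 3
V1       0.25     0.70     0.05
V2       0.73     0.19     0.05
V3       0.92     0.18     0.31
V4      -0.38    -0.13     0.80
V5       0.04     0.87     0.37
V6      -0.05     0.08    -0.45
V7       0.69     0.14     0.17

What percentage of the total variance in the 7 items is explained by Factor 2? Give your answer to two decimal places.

SS loadings for Factor 2 = 0.70² + 0.19² + 0.18² + (-0.13)² + 0.87² + 0.08² + 0.14² = 1.3583
With 7 standardized items, total variance = 7. Proportion = 1.3583/7 = 0.1940 → 19.40%.

19.40%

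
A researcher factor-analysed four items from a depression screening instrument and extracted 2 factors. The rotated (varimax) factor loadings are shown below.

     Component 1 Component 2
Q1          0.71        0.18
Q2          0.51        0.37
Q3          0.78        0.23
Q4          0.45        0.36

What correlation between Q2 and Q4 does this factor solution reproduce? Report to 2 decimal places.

r̂ = Σ λ_i·λ_j across factors = (0.51)(0.45) + (0.37)(0.36)
  = +0.2295 +0.1332 = 0.3627

0.36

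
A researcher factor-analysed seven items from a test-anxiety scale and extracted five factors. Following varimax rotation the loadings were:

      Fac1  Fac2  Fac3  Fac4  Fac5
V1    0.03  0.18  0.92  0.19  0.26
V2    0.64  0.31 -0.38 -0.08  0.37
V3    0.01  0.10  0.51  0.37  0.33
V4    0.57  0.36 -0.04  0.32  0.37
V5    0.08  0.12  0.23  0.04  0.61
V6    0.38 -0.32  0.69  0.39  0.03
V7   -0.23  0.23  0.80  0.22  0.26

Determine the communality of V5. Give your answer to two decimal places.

0.45

h² = 0.08² + 0.12² + 0.23² + 0.04² + 0.61² = 0.0064 + 0.0144 + 0.0529 + 0.0016 + 0.3721 = 0.4474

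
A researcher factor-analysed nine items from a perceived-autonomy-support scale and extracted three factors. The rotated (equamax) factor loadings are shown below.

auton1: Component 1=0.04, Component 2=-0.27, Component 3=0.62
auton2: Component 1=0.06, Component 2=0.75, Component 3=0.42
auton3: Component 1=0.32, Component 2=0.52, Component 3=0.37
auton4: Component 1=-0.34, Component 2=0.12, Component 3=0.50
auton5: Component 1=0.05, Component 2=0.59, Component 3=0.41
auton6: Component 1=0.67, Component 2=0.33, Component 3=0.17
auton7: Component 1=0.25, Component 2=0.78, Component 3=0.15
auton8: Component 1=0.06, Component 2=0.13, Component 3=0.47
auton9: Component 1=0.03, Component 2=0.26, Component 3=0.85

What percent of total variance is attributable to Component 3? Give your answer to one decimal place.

23.5%

SS loadings for Component 3 = 0.62² + 0.42² + 0.37² + 0.50² + 0.41² + 0.17² + 0.15² + 0.47² + 0.85² = 2.1106
With 9 standardized items, total variance = 9. Proportion = 2.1106/9 = 0.2345 → 23.45%.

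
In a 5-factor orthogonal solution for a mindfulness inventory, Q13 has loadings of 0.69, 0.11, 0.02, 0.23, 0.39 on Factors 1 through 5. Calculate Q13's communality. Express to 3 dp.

0.694

h² = 0.69² + 0.11² + 0.02² + 0.23² + 0.39² = 0.4761 + 0.0121 + 0.0004 + 0.0529 + 0.1521 = 0.6936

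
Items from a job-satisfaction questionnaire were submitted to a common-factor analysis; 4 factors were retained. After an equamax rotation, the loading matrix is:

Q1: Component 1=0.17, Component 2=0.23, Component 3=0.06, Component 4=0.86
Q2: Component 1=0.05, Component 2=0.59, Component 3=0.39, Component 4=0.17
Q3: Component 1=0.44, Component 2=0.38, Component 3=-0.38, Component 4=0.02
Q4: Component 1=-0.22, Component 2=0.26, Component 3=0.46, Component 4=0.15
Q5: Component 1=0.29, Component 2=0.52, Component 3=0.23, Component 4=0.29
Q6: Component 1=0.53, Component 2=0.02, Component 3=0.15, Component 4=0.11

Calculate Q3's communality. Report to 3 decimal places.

0.483

h² = 0.44² + 0.38² + (-0.38)² + 0.02² = 0.1936 + 0.1444 + 0.1444 + 0.0004 = 0.4828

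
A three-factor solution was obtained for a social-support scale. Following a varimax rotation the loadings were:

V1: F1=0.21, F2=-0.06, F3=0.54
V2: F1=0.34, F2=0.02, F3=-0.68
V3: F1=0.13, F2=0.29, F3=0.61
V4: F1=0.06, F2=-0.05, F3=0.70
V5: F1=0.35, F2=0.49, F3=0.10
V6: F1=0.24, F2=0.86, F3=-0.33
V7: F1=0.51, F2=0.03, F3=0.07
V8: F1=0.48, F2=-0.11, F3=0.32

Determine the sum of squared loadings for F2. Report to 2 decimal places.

SS loadings for F2 = (-0.06)² + 0.02² + 0.29² + (-0.05)² + 0.49² + 0.86² + 0.03² + (-0.11)² = 0.0036 + 0.0004 + 0.0841 + 0.0025 + 0.2401 + 0.7396 + 0.0009 + 0.0121 = 1.0833

1.08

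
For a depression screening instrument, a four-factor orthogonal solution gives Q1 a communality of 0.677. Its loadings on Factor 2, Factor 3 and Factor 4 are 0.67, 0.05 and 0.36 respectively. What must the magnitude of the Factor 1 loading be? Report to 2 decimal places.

0.31

Under orthogonal rotation h² = Σλ², so λ_Factor 1² = h² − (0.5810) = 0.677 − 0.5810 = 0.0960.
|λ| = √0.0960 = 0.3098.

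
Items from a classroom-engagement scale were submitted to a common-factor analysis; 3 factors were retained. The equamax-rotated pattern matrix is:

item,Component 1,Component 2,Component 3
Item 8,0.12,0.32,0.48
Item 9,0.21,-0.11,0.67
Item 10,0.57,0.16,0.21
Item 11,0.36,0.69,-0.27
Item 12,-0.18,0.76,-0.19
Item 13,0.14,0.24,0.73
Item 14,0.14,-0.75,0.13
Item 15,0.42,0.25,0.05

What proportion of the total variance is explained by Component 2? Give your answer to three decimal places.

0.235

SS loadings for Component 2 = 0.32² + (-0.11)² + 0.16² + 0.69² + 0.76² + 0.24² + (-0.75)² + 0.25² = 1.8764
Proportion of variance = 1.8764 / 8 = 0.2345.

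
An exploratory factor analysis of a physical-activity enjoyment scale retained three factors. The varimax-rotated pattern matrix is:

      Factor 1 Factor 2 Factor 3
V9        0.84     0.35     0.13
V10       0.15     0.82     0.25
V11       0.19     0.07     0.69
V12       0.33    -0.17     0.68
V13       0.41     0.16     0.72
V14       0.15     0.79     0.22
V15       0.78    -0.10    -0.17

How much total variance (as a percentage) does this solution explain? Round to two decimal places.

SS loadings by factor: 1.6721, 1.4884, 1.6136; total = 4.7741.
Total variance with 7 standardized items is 7, so the solution explains 4.7741/7 = 0.6820 = 68.20%.

68.20%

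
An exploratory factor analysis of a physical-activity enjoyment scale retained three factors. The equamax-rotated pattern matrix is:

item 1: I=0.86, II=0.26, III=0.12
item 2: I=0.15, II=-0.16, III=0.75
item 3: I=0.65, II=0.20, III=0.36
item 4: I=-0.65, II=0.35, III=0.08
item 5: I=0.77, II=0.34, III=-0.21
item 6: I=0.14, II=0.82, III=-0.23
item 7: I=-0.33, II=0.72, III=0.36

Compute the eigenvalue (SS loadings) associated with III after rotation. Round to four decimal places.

SS loadings for III = 0.12² + 0.75² + 0.36² + 0.08² + (-0.21)² + (-0.23)² + 0.36² = 0.0144 + 0.5625 + 0.1296 + 0.0064 + 0.0441 + 0.0529 + 0.1296 = 0.9395

0.9395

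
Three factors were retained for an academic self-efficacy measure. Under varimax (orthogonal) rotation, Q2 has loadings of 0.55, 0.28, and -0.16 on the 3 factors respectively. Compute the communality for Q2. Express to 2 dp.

0.41

h² = 0.55² + 0.28² + (-0.16)² = 0.3025 + 0.0784 + 0.0256 = 0.4065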